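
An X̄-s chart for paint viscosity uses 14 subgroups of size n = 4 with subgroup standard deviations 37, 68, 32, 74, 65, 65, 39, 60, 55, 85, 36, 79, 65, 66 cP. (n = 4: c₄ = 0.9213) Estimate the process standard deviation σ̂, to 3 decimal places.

s̄ = (37 + 68 + 32 + 74 + 65 + 65 + 39 + 60 + 55 + 85 + 36 + 79 + 65 + 66) / 14 = 59.0000
σ̂ = s̄ / c₄ = 59.0000 / 0.9213 = 64.0399

64.040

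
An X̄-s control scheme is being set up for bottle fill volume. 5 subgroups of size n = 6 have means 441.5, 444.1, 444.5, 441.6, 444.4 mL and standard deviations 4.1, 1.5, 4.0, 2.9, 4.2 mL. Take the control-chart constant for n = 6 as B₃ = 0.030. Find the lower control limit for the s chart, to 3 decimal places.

s̄ = (4.1 + 1.5 + 4.0 + 2.9 + 4.2) / 5 = 3.3400
LCL_s = B₃·s̄ = 0.030 × 3.3400 = 0.1002

0.100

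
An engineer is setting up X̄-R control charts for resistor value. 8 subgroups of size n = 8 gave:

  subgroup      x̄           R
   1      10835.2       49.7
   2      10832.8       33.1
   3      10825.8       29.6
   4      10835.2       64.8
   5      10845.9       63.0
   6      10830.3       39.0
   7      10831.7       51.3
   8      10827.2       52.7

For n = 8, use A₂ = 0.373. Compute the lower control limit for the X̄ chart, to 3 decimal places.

10815.146

X̄̄ = (10835.2 + 10832.8 + 10825.8 + 10835.2 + 10845.9 + 10830.3 + 10831.7 + 10827.2) / 8 = 86664.1000 / 8 = 10833.0125
R̄ = (49.7 + 33.1 + 29.6 + 64.8 + 63.0 + 39.0 + 51.3 + 52.7) / 8 = 383.2000 / 8 = 47.9000
LCL = X̄̄ − A₂·R̄ = 10833.0125 − 0.373 × 47.9000 = 10815.1458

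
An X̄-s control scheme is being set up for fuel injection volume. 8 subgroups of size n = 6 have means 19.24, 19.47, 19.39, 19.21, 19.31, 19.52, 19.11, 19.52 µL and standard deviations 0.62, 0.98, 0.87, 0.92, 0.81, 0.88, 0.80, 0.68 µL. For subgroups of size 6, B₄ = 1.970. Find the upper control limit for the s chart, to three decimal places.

1.615

s̄ = (0.62 + 0.98 + 0.87 + 0.92 + 0.81 + 0.88 + 0.80 + 0.68) / 8 = 0.8200
UCL_s = B₄·s̄ = 1.970 × 0.8200 = 1.6154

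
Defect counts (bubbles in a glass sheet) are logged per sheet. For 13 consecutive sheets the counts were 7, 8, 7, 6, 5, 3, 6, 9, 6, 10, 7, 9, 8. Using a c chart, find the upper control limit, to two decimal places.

14.94

c̄ = (7 + 8 + 7 + 6 + 5 + 3 + 6 + 9 + 6 + 10 + 7 + 9 + 8) / 13 = 91 / 13 = 7.0000
UCL = c̄ + 3√c̄ = 7.0000 + 3 × √7.0000 = 7.0000 + 3 × 2.6458 = 14.9373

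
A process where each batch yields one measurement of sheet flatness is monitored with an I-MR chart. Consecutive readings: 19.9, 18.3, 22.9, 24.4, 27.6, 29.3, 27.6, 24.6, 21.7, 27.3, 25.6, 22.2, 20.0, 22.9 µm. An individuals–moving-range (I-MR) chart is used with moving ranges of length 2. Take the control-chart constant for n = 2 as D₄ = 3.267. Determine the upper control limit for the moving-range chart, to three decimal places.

9.047

Moving ranges: 1.6, 4.6, 1.5, 3.2, 1.7, 1.7, 3.0, 2.9, 5.6, 1.7, 3.4, 2.2, 2.9; M̄R̄ = 36.0000 / 13 = 2.7692
UCL_MR = D₄·M̄R̄ = 3.267 × 2.7692 = 9.0471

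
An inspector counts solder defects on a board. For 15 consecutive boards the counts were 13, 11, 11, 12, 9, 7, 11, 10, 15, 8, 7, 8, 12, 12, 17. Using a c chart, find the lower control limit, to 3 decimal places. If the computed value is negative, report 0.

c̄ = (13 + 11 + 11 + 12 + 9 + 7 + 11 + 10 + 15 + 8 + 7 + 8 + 12 + 12 + 17) / 15 = 163 / 15 = 10.8667
LCL = c̄ − 3√c̄ = 10.8667 − 3 × 3.2965 = 0.9773

0.977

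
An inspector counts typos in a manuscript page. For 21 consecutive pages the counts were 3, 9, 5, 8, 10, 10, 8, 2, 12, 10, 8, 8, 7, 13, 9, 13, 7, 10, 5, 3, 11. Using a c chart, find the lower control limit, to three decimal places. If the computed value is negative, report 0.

0.000

c̄ = (3 + 9 + 5 + 8 + 10 + 10 + 8 + 2 + 12 + 10 + 8 + 8 + 7 + 13 + 9 + 13 + 7 + 10 + 5 + 3 + 11) / 21 = 171 / 21 = 8.1429
LCL = c̄ − 3√c̄ = 8.1429 − 3 × 2.8536 = -0.4179 → 0 (cannot be negative)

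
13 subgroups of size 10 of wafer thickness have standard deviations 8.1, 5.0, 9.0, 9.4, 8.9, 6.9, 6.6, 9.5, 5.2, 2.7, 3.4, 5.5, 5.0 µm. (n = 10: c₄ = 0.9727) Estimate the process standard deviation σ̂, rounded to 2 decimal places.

s̄ = (8.1 + 5.0 + 9.0 + 9.4 + 8.9 + 6.9 + 6.6 + 9.5 + 5.2 + 2.7 + 3.4 + 5.5 + 5.0) / 13 = 6.5538
σ̂ = s̄ / c₄ = 6.5538 / 0.9727 = 6.7378

6.74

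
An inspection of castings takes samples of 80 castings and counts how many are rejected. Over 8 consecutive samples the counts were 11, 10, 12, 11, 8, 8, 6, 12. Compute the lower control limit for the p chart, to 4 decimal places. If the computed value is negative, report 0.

0.0121

p̄ = Σdᵢ / (k·n) = 78 / (8 × 80) = 0.12187
LCL = p̄ − 3·√(p̄(1−p̄)/n) = 0.12187 − 3 × 0.03658 = 0.01215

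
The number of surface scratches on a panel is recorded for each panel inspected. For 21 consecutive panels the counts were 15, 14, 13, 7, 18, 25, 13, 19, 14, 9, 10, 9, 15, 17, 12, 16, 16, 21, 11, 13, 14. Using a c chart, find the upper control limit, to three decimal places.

c̄ = (15 + 14 + 13 + 7 + 18 + 25 + 13 + 19 + 14 + 9 + 10 + 9 + 15 + 17 + 12 + 16 + 16 + 21 + 11 + 13 + 14) / 21 = 301 / 21 = 14.3333
UCL = c̄ + 3√c̄ = 14.3333 + 3 × √14.3333 = 14.3333 + 3 × 3.7859 = 25.6912

25.691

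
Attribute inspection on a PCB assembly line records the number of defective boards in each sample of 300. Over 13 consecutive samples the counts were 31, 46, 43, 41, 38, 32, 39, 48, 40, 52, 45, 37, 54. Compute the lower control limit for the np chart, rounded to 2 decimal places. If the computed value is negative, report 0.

p̄ = Σdᵢ / (k·n) = 546 / (13 × 300) = 0.14000
LCL = np̄ − 3·√(np̄(1−p̄)) = 42.0000 − 3 × 6.0100 = 23.9700

23.97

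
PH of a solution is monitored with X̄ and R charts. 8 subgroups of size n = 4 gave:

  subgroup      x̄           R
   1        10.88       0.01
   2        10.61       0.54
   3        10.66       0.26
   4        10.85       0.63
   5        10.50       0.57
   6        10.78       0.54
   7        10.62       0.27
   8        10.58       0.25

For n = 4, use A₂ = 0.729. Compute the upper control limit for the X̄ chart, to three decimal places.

10.965

X̄̄ = (10.88 + 10.61 + 10.66 + 10.85 + 10.50 + 10.78 + 10.62 + 10.58) / 8 = 85.4800 / 8 = 10.6850
R̄ = (0.01 + 0.54 + 0.26 + 0.63 + 0.57 + 0.54 + 0.27 + 0.25) / 8 = 3.0700 / 8 = 0.3837
UCL = X̄̄ + A₂·R̄ = 10.6850 + 0.729 × 0.3837 = 10.9648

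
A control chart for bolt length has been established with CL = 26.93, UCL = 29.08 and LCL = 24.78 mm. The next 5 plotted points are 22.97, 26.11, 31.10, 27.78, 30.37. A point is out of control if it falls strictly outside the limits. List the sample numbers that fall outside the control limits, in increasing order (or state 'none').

1, 3, 5

Compare each point to [24.78, 29.08]: sample 1 = 22.97 < LCL; sample 3 = 31.10 > UCL; sample 5 = 30.37 > UCL.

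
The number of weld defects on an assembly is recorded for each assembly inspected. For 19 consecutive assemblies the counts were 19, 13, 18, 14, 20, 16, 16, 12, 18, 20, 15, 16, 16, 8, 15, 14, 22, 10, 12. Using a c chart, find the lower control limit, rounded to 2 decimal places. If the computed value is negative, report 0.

3.67

c̄ = (19 + 13 + 18 + 14 + 20 + 16 + 16 + 12 + 18 + 20 + 15 + 16 + 16 + 8 + 15 + 14 + 22 + 10 + 12) / 19 = 294 / 19 = 15.4737
LCL = c̄ − 3√c̄ = 15.4737 − 3 × 3.9337 = 3.6727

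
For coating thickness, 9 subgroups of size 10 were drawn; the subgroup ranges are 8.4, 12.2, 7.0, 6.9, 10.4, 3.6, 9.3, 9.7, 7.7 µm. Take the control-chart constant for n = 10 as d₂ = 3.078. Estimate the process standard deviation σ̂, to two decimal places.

2.71

R̄ = (8.4 + 12.2 + 7.0 + 6.9 + 10.4 + 3.6 + 9.3 + 9.7 + 7.7) / 9 = 8.3556
σ̂ = R̄ / d₂ = 8.3556 / 3.078 = 2.7146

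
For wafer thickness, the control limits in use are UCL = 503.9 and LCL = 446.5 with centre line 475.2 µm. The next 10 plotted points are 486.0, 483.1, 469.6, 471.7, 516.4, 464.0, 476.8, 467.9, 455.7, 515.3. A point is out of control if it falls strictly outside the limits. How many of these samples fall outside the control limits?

2

Compare each point to [446.5, 503.9]: sample 5 = 516.4 > UCL; sample 10 = 515.3 > UCL.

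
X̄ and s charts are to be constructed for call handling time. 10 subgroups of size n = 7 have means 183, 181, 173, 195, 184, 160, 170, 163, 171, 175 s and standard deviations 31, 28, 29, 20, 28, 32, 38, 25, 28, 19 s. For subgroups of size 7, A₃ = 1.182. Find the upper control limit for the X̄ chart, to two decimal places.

208.36

X̄̄ = (183 + 181 + 173 + 195 + 184 + 160 + 170 + 163 + 171 + 175) / 10 = 175.5000
s̄ = (31 + 28 + 29 + 20 + 28 + 32 + 38 + 25 + 28 + 19) / 10 = 27.8000
UCL = X̄̄ + A₃·s̄ = 175.5000 + 1.182 × 27.8000 = 208.3596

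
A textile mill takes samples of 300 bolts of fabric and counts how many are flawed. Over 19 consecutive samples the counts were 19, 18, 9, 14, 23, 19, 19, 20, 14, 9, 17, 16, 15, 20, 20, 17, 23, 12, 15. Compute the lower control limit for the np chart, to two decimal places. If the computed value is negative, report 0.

p̄ = Σdᵢ / (k·n) = 319 / (19 × 300) = 0.05596
LCL = np̄ − 3·√(np̄(1−p̄)) = 16.7895 − 3 × 3.9812 = 4.8459

4.85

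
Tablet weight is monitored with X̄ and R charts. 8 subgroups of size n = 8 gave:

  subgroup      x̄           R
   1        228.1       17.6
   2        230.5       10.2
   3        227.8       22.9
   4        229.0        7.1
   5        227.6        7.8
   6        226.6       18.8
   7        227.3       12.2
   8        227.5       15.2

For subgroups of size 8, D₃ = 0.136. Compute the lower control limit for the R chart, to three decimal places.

R̄ = (17.6 + 10.2 + 22.9 + 7.1 + 7.8 + 18.8 + 12.2 + 15.2) / 8 = 111.8000 / 8 = 13.9750
LCL_R = D₃·R̄ = 0.136 × 13.9750 = 1.9006

1.901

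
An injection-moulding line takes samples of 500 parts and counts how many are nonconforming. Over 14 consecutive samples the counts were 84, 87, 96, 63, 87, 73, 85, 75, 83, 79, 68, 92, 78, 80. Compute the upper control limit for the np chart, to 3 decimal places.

105.395

p̄ = Σdᵢ / (k·n) = 1130 / (14 × 500) = 0.16143
UCL = np̄ + 3·√(np̄(1−p̄)) = 80.7143 + 3 × √(80.7143×0.83857) = 80.7143 + 3 × 8.2271 = 105.3955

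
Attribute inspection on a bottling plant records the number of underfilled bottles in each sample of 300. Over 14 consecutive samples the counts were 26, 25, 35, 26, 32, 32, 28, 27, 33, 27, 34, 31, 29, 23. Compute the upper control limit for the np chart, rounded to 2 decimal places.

p̄ = Σdᵢ / (k·n) = 408 / (14 × 300) = 0.09714
UCL = np̄ + 3·√(np̄(1−p̄)) = 29.1429 + 3 × √(29.1429×0.90286) = 29.1429 + 3 × 5.1295 = 44.5314

44.53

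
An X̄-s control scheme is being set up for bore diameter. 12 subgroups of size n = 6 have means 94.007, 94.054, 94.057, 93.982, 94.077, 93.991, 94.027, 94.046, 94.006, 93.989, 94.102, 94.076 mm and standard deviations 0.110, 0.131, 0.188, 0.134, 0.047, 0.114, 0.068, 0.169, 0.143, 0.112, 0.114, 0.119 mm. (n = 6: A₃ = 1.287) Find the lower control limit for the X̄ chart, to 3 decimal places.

93.879

X̄̄ = (94.007 + 94.054 + 94.057 + 93.982 + 94.077 + 93.991 + 94.027 + 94.046 + 94.006 + 93.989 + 94.102 + 94.076) / 12 = 94.0345
s̄ = (0.110 + 0.131 + 0.188 + 0.134 + 0.047 + 0.114 + 0.068 + 0.169 + 0.143 + 0.112 + 0.114 + 0.119) / 12 = 0.1208
LCL = X̄̄ − A₃·s̄ = 94.0345 − 1.287 × 0.1208 = 93.8791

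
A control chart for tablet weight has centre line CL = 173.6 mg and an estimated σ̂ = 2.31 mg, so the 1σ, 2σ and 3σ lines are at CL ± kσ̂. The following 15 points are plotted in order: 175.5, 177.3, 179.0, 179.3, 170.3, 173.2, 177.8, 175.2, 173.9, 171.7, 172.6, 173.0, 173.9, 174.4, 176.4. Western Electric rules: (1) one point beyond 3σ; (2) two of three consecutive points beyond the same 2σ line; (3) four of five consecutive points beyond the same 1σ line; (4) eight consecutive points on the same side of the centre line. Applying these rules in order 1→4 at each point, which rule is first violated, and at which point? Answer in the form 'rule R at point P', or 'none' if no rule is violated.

Zone of each point (C = within 1σ̂, B = 1σ̂–2σ̂, A = 2σ̂–3σ̂, * = beyond 3σ̂; sign = side of CL): 1:+C, 2:+B, 3:+A, 4:+A, 5:-B, 6:-C, 7:+B, 8:+C, 9:+C, 10:-C, 11:-C, 12:-C, 13:+C, 14:+C, 15:+B
Rule 2 (two of three consecutive points beyond the same 2σ limit) is satisfied at point 4.

rule 2 at point 4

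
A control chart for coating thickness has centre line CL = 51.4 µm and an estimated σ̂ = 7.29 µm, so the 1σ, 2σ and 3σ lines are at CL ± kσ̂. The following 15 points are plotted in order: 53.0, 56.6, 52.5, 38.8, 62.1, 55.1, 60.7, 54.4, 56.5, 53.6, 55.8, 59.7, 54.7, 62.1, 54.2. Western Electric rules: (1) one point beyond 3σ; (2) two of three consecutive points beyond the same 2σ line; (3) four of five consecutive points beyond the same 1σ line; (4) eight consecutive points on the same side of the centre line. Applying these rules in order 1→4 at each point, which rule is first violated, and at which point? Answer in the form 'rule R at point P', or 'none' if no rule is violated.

rule 4 at point 12

Zone of each point (C = within 1σ̂, B = 1σ̂–2σ̂, A = 2σ̂–3σ̂, * = beyond 3σ̂; sign = side of CL): 1:+C, 2:+C, 3:+C, 4:-B, 5:+B, 6:+C, 7:+B, 8:+C, 9:+C, 10:+C, 11:+C, 12:+B, 13:+C, 14:+B, 15:+C
Rule 4 (eight consecutive points on the same side of the centre line) is satisfied at point 12.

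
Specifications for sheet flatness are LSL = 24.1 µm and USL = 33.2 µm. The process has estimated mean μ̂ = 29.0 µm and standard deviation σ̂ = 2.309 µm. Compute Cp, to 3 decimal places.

Cp = (USL − LSL) / (6σ̂) = (33.2 − 24.1) / (6 × 2.309) = 9.1000 / 13.8540 = 0.6569

0.657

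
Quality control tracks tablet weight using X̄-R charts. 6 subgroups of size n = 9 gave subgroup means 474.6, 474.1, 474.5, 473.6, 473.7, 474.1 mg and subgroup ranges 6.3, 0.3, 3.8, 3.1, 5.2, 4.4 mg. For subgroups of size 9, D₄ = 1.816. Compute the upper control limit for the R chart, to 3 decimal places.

6.992

R̄ = (6.3 + 0.3 + 3.8 + 3.1 + 5.2 + 4.4) / 6 = 23.1000 / 6 = 3.8500
UCL_R = D₄·R̄ = 1.816 × 3.8500 = 6.9916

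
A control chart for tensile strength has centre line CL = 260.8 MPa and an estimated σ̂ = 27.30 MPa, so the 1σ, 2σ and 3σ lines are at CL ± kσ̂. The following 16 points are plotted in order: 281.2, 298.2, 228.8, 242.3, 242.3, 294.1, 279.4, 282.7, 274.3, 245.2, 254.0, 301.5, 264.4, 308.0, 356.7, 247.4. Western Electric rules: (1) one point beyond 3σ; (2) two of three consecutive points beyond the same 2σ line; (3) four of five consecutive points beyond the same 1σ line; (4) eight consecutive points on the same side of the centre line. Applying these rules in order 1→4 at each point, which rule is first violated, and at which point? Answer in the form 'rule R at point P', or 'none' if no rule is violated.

rule 1 at point 15

Zone of each point (C = within 1σ̂, B = 1σ̂–2σ̂, A = 2σ̂–3σ̂, * = beyond 3σ̂; sign = side of CL): 1:+C, 2:+B, 3:-B, 4:-C, 5:-C, 6:+B, 7:+C, 8:+C, 9:+C, 10:-C, 11:-C, 12:+B, 13:+C, 14:+B, 15:+*, 16:-C
Rule 1 (one point beyond the 3σ limits) is satisfied at point 15.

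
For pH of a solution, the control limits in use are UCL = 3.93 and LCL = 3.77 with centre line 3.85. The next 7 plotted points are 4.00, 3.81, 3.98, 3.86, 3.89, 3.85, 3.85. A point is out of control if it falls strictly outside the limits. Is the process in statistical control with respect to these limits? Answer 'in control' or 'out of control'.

Compare each point to [3.77, 3.93]: sample 1 = 4.00 > UCL; sample 3 = 3.98 > UCL.

out of control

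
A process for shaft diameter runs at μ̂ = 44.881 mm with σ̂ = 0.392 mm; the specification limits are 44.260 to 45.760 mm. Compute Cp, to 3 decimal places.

0.638

Cp = (USL − LSL) / (6σ̂) = (45.760 − 44.260) / (6 × 0.392) = 1.5000 / 2.3520 = 0.6378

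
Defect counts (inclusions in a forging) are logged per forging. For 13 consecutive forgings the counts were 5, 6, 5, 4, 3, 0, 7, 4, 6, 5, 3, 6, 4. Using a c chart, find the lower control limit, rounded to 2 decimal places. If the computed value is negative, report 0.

0.00

c̄ = (5 + 6 + 5 + 4 + 3 + 0 + 7 + 4 + 6 + 5 + 3 + 6 + 4) / 13 = 58 / 13 = 4.4615
LCL = c̄ − 3√c̄ = 4.4615 − 3 × 2.1122 = -1.8752 → 0 (cannot be negative)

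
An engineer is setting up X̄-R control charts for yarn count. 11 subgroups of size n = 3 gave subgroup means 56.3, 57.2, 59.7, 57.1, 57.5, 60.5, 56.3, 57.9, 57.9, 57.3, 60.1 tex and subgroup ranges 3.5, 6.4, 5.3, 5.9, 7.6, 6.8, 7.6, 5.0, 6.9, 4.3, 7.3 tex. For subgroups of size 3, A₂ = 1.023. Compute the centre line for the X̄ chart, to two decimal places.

57.98

X̄̄ = (56.3 + 57.2 + 59.7 + 57.1 + 57.5 + 60.5 + 56.3 + 57.9 + 57.9 + 57.3 + 60.1) / 11 = 637.8000 / 11 = 57.9818
CL = X̄̄ = 57.9818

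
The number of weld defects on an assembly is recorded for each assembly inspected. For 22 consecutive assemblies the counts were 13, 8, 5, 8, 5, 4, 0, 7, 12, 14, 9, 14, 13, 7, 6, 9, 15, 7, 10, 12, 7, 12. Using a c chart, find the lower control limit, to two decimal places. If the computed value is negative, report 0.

0.00

c̄ = (13 + 8 + 5 + 8 + 5 + 4 + 0 + 7 + 12 + 14 + 9 + 14 + 13 + 7 + 6 + 9 + 15 + 7 + 10 + 12 + 7 + 12) / 22 = 197 / 22 = 8.9545
LCL = c̄ − 3√c̄ = 8.9545 − 3 × 2.9924 = -0.0227 → 0 (cannot be negative)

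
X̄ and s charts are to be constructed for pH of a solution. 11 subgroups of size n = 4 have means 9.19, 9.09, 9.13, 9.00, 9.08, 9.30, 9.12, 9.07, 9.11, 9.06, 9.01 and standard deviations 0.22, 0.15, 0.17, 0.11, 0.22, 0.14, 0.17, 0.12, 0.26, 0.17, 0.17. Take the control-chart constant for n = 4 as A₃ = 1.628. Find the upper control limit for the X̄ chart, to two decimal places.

X̄̄ = (9.19 + 9.09 + 9.13 + 9.00 + 9.08 + 9.30 + 9.12 + 9.07 + 9.11 + 9.06 + 9.01) / 11 = 9.1055
s̄ = (0.22 + 0.15 + 0.17 + 0.11 + 0.22 + 0.14 + 0.17 + 0.12 + 0.26 + 0.17 + 0.17) / 11 = 0.1727
UCL = X̄̄ + A₃·s̄ = 9.1055 + 1.628 × 0.1727 = 9.3867

9.39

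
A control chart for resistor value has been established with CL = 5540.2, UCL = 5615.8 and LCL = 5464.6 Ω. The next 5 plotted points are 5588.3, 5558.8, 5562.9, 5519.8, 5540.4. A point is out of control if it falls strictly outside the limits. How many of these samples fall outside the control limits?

0

All 5 points lie within [5464.6, 5615.8].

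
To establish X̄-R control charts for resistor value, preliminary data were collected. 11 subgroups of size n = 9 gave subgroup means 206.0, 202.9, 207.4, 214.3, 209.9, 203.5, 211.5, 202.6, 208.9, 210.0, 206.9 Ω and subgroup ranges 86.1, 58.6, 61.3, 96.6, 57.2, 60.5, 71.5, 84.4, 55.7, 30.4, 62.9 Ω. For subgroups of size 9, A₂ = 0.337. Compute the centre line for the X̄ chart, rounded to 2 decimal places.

X̄̄ = (206.0 + 202.9 + 207.4 + 214.3 + 209.9 + 203.5 + 211.5 + 202.6 + 208.9 + 210.0 + 206.9) / 11 = 2283.9000 / 11 = 207.6273
CL = X̄̄ = 207.6273

207.63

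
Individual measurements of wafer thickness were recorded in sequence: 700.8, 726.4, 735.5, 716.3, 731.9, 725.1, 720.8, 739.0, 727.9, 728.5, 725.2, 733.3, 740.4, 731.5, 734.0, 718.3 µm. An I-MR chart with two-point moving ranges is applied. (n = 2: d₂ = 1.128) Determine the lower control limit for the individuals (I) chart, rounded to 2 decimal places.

X̄ = (700.8 + 726.4 + 735.5 + 716.3 + 731.9 + 725.1 + 720.8 + 739.0 + 727.9 + 728.5 + 725.2 + 733.3 + 740.4 + 731.5 + 734.0 + 718.3) / 16 = 727.1812
Moving ranges: 25.6, 9.1, 19.2, 15.6, 6.8, 4.3, 18.2, 11.1, 0.6, 3.3, 8.1, 7.1, 8.9, 2.5, 15.7; M̄R̄ = 156.1000 / 15 = 10.4067
LCL = X̄ − 3·M̄R̄/d₂ = 727.1812 − 3 × 10.4067 / 1.128 = 699.5039

699.50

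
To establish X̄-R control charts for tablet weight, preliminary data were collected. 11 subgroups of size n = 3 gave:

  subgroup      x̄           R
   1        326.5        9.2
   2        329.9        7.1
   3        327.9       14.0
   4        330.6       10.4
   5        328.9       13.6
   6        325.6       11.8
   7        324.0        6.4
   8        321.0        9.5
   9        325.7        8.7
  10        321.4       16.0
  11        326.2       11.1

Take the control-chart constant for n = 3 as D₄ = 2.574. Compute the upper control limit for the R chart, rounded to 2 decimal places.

27.57

R̄ = (9.2 + 7.1 + 14.0 + 10.4 + 13.6 + 11.8 + 6.4 + 9.5 + 8.7 + 16.0 + 11.1) / 11 = 117.8000 / 11 = 10.7091
UCL_R = D₄·R̄ = 2.574 × 10.7091 = 27.5652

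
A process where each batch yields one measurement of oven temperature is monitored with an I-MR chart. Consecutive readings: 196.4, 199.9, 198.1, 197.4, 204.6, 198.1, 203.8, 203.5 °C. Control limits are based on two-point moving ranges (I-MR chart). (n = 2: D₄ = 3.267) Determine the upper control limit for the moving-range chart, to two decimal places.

11.99

Moving ranges: 3.5, 1.8, 0.7, 7.2, 6.5, 5.7, 0.3; M̄R̄ = 25.7000 / 7 = 3.6714
UCL_MR = D₄·M̄R̄ = 3.267 × 3.6714 = 11.9946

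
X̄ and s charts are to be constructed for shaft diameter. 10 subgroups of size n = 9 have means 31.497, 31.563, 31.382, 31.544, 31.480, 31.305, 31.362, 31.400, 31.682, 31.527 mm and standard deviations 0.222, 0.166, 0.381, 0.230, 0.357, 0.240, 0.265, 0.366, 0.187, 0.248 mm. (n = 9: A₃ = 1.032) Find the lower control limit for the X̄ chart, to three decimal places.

X̄̄ = (31.497 + 31.563 + 31.382 + 31.544 + 31.480 + 31.305 + 31.362 + 31.400 + 31.682 + 31.527) / 10 = 31.4742
s̄ = (0.222 + 0.166 + 0.381 + 0.230 + 0.357 + 0.240 + 0.265 + 0.366 + 0.187 + 0.248) / 10 = 0.2662
LCL = X̄̄ − A₃·s̄ = 31.4742 − 1.032 × 0.2662 = 31.1995

31.199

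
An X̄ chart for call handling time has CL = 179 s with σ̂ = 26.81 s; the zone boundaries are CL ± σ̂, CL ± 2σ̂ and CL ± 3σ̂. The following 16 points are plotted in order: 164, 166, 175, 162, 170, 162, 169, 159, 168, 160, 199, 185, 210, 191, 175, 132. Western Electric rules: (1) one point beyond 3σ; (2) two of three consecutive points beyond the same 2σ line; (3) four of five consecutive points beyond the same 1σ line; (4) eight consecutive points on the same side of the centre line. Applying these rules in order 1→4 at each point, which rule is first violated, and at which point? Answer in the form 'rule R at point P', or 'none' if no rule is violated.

Zone of each point (C = within 1σ̂, B = 1σ̂–2σ̂, A = 2σ̂–3σ̂, * = beyond 3σ̂; sign = side of CL): 1:-C, 2:-C, 3:-C, 4:-C, 5:-C, 6:-C, 7:-C, 8:-C, 9:-C, 10:-C, 11:+C, 12:+C, 13:+B, 14:+C, 15:-C, 16:-B
Rule 4 (eight consecutive points on the same side of the centre line) is satisfied at point 8.

rule 4 at point 8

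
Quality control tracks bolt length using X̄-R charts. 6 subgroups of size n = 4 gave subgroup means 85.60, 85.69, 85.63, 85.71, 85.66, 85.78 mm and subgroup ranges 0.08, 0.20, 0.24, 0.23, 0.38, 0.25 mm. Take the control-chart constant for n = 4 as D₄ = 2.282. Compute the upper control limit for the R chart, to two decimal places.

R̄ = (0.08 + 0.20 + 0.24 + 0.23 + 0.38 + 0.25) / 6 = 1.3800 / 6 = 0.2300
UCL_R = D₄·R̄ = 2.282 × 0.2300 = 0.5249

0.52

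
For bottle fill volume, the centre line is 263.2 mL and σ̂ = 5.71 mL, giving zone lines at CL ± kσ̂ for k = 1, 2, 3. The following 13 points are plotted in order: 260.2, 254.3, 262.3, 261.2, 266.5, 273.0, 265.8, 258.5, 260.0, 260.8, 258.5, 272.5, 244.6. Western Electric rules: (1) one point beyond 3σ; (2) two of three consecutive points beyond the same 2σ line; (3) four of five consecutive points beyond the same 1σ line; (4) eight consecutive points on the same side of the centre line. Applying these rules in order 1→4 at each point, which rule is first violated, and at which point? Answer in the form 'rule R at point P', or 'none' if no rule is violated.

rule 1 at point 13

Zone of each point (C = within 1σ̂, B = 1σ̂–2σ̂, A = 2σ̂–3σ̂, * = beyond 3σ̂; sign = side of CL): 1:-C, 2:-B, 3:-C, 4:-C, 5:+C, 6:+B, 7:+C, 8:-C, 9:-C, 10:-C, 11:-C, 12:+B, 13:-*
Rule 1 (one point beyond the 3σ limits) is satisfied at point 13.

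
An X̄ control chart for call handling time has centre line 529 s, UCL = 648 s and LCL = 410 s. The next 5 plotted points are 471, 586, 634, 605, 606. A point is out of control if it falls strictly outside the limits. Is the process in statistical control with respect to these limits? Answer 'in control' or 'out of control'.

in control

All 5 points lie within [410, 648].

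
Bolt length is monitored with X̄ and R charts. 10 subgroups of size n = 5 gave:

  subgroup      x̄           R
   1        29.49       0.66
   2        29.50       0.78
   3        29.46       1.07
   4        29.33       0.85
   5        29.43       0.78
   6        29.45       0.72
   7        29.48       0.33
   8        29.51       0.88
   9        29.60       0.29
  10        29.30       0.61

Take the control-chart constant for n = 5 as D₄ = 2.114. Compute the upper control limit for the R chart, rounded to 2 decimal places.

R̄ = (0.66 + 0.78 + 1.07 + 0.85 + 0.78 + 0.72 + 0.33 + 0.88 + 0.29 + 0.61) / 10 = 6.9700 / 10 = 0.6970
UCL_R = D₄·R̄ = 2.114 × 0.6970 = 1.4735

1.47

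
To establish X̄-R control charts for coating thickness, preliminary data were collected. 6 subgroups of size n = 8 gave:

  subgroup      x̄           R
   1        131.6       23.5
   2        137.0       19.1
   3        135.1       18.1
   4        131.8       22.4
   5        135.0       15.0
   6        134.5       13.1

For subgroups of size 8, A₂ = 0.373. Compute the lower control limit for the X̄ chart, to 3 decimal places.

127.254

X̄̄ = (131.6 + 137.0 + 135.1 + 131.8 + 135.0 + 134.5) / 6 = 805.0000 / 6 = 134.1667
R̄ = (23.5 + 19.1 + 18.1 + 22.4 + 15.0 + 13.1) / 6 = 111.2000 / 6 = 18.5333
LCL = X̄̄ − A₂·R̄ = 134.1667 − 0.373 × 18.5333 = 127.2537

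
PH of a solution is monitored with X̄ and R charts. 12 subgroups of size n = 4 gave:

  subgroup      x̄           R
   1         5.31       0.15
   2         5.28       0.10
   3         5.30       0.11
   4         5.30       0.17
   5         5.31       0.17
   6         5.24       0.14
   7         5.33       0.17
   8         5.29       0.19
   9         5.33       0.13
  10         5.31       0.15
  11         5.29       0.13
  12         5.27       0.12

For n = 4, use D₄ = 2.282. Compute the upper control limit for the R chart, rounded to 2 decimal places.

0.33

R̄ = (0.15 + 0.10 + 0.11 + 0.17 + 0.17 + 0.14 + 0.17 + 0.19 + 0.13 + 0.15 + 0.13 + 0.12) / 12 = 1.7300 / 12 = 0.1442
UCL_R = D₄·R̄ = 2.282 × 0.1442 = 0.3290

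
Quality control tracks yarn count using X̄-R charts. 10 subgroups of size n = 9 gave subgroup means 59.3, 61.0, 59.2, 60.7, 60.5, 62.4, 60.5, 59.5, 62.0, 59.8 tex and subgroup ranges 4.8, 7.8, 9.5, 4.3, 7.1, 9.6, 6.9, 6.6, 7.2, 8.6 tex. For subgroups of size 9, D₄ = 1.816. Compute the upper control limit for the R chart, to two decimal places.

13.15

R̄ = (4.8 + 7.8 + 9.5 + 4.3 + 7.1 + 9.6 + 6.9 + 6.6 + 7.2 + 8.6) / 10 = 72.4000 / 10 = 7.2400
UCL_R = D₄·R̄ = 1.816 × 7.2400 = 13.1478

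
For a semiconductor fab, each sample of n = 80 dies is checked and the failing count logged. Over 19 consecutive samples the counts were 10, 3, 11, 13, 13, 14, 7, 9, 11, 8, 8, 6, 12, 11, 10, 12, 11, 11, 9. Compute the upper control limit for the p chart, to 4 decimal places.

p̄ = Σdᵢ / (k·n) = 189 / (19 × 80) = 0.12434
UCL = p̄ + 3·√(p̄(1−p̄)/n) = 0.12434 + 3 × √(0.12434×0.87566/80) = 0.12434 + 3 × 0.03689 = 0.23502

0.2350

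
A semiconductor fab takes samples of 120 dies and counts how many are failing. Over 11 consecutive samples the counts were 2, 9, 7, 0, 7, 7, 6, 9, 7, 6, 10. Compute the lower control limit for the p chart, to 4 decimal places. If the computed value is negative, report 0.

p̄ = Σdᵢ / (k·n) = 70 / (11 × 120) = 0.05303
LCL = p̄ − 3·√(p̄(1−p̄)/n) = 0.05303 − 3 × 0.02046 = -0.00834 → 0 (negative, so LCL = 0)

0.0000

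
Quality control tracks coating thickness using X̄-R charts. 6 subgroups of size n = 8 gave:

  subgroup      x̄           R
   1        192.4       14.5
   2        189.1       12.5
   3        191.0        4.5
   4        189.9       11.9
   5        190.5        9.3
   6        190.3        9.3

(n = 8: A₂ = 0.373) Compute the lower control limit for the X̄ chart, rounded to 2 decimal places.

X̄̄ = (192.4 + 189.1 + 191.0 + 189.9 + 190.5 + 190.3) / 6 = 1143.2000 / 6 = 190.5333
R̄ = (14.5 + 12.5 + 4.5 + 11.9 + 9.3 + 9.3) / 6 = 62.0000 / 6 = 10.3333
LCL = X̄̄ − A₂·R̄ = 190.5333 − 0.373 × 10.3333 = 186.6790

186.68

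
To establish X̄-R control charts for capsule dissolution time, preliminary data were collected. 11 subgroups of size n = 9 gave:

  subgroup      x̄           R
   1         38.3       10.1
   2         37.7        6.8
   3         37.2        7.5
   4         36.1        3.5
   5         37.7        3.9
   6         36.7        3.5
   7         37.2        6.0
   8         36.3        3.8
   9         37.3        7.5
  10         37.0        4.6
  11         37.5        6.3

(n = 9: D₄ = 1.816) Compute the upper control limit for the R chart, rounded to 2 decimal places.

10.48

R̄ = (10.1 + 6.8 + 7.5 + 3.5 + 3.9 + 3.5 + 6.0 + 3.8 + 7.5 + 4.6 + 6.3) / 11 = 63.5000 / 11 = 5.7727
UCL_R = D₄·R̄ = 1.816 × 5.7727 = 10.4833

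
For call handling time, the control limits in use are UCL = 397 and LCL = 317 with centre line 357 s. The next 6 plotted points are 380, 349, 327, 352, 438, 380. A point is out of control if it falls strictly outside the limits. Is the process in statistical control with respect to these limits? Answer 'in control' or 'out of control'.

out of control

Compare each point to [317, 397]: sample 5 = 438 > UCL.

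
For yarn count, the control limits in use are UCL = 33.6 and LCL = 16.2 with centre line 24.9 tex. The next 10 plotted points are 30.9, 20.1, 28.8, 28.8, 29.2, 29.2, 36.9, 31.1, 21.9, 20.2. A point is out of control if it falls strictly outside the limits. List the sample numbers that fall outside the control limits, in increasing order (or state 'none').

Compare each point to [16.2, 33.6]: sample 7 = 36.9 > UCL.

7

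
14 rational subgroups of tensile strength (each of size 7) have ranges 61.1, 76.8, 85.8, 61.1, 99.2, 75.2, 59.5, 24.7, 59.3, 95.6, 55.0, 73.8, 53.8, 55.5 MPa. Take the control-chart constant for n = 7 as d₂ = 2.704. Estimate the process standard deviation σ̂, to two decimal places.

R̄ = (61.1 + 76.8 + 85.8 + 61.1 + 99.2 + 75.2 + 59.5 + 24.7 + 59.3 + 95.6 + 55.0 + 73.8 + 53.8 + 55.5) / 14 = 66.8857
σ̂ = R̄ / d₂ = 66.8857 / 2.704 = 24.7358

24.74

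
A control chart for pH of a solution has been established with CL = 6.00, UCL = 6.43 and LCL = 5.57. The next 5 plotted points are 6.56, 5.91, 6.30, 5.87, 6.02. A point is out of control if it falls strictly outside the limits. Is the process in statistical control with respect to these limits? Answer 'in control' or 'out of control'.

Compare each point to [5.57, 6.43]: sample 1 = 6.56 > UCL.

out of control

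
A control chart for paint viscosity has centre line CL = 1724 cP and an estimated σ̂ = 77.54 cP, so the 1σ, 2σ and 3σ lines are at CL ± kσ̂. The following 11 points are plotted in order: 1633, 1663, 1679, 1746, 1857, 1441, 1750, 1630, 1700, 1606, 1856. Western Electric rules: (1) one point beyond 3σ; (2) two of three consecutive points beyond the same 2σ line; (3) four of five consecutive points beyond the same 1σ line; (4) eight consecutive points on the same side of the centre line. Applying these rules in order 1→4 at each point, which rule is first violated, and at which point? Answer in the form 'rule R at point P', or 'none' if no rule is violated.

rule 1 at point 6

Zone of each point (C = within 1σ̂, B = 1σ̂–2σ̂, A = 2σ̂–3σ̂, * = beyond 3σ̂; sign = side of CL): 1:-B, 2:-C, 3:-C, 4:+C, 5:+B, 6:-*, 7:+C, 8:-B, 9:-C, 10:-B, 11:+B
Rule 1 (one point beyond the 3σ limits) is satisfied at point 6.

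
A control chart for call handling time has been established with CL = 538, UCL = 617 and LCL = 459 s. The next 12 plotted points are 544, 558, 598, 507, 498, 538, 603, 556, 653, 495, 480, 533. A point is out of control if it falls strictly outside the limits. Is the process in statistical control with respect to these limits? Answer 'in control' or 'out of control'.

out of control

Compare each point to [459, 617]: sample 9 = 653 > UCL.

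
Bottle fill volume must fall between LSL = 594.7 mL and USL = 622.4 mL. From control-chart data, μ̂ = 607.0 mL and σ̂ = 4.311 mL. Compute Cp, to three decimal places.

Cp = (USL − LSL) / (6σ̂) = (622.4 − 594.7) / (6 × 4.311) = 27.7000 / 25.8660 = 1.0709

1.071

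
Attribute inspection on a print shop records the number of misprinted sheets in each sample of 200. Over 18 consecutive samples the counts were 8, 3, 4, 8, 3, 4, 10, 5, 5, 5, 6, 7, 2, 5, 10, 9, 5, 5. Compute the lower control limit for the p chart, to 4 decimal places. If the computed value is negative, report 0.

0.0000

p̄ = Σdᵢ / (k·n) = 104 / (18 × 200) = 0.02889
LCL = p̄ − 3·√(p̄(1−p̄)/n) = 0.02889 − 3 × 0.01184 = -0.00664 → 0 (negative, so LCL = 0)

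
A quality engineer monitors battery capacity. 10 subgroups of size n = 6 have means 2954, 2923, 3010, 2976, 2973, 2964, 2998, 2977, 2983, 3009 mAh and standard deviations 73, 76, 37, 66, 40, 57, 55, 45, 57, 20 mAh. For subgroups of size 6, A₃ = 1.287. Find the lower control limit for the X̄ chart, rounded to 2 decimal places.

2909.00

X̄̄ = (2954 + 2923 + 3010 + 2976 + 2973 + 2964 + 2998 + 2977 + 2983 + 3009) / 10 = 2976.7000
s̄ = (73 + 76 + 37 + 66 + 40 + 57 + 55 + 45 + 57 + 20) / 10 = 52.6000
LCL = X̄̄ − A₃·s̄ = 2976.7000 − 1.287 × 52.6000 = 2909.0038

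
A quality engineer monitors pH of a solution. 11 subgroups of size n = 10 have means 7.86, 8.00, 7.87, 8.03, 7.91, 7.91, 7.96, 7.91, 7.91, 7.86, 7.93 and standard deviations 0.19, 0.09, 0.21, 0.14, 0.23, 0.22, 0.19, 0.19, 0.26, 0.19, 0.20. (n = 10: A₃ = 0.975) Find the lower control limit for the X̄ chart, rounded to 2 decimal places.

X̄̄ = (7.86 + 8.00 + 7.87 + 8.03 + 7.91 + 7.91 + 7.96 + 7.91 + 7.91 + 7.86 + 7.93) / 11 = 7.9227
s̄ = (0.19 + 0.09 + 0.21 + 0.14 + 0.23 + 0.22 + 0.19 + 0.19 + 0.26 + 0.19 + 0.20) / 11 = 0.1918
LCL = X̄̄ − A₃·s̄ = 7.9227 − 0.975 × 0.1918 = 7.7357

7.74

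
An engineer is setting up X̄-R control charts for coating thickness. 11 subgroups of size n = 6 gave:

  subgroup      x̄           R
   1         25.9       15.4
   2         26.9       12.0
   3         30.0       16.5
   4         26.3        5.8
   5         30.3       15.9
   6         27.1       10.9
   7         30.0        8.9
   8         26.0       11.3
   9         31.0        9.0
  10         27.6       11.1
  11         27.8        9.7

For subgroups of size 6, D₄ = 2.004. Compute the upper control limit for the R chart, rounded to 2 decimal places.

23.05

R̄ = (15.4 + 12.0 + 16.5 + 5.8 + 15.9 + 10.9 + 8.9 + 11.3 + 9.0 + 11.1 + 9.7) / 11 = 126.5000 / 11 = 11.5000
UCL_R = D₄·R̄ = 2.004 × 11.5000 = 23.0460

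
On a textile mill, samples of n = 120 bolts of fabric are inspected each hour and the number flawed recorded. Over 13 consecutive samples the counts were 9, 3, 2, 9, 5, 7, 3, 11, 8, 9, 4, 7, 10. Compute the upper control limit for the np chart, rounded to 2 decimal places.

p̄ = Σdᵢ / (k·n) = 87 / (13 × 120) = 0.05577
UCL = np̄ + 3·√(np̄(1−p̄)) = 6.6923 + 3 × √(6.6923×0.94423) = 6.6923 + 3 × 2.5138 = 14.2336

14.23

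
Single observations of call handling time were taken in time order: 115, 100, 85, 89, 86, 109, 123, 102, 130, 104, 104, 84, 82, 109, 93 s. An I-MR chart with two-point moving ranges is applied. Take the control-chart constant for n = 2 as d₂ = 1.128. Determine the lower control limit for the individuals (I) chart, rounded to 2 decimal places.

X̄ = (115 + 100 + 85 + 89 + 86 + 109 + 123 + 102 + 130 + 104 + 104 + 84 + 82 + 109 + 93) / 15 = 101.0000
Moving ranges: 15, 15, 4, 3, 23, 14, 21, 28, 26, 0, 20, 2, 27, 16; M̄R̄ = 214.0000 / 14 = 15.2857
LCL = X̄ − 3·M̄R̄/d₂ = 101.0000 − 3 × 15.2857 / 1.128 = 60.3465

60.35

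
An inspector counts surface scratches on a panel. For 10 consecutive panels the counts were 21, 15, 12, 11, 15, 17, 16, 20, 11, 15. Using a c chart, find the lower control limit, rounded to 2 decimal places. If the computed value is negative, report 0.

3.57

c̄ = (21 + 15 + 12 + 11 + 15 + 17 + 16 + 20 + 11 + 15) / 10 = 153 / 10 = 15.3000
LCL = c̄ − 3√c̄ = 15.3000 − 3 × 3.9115 = 3.5654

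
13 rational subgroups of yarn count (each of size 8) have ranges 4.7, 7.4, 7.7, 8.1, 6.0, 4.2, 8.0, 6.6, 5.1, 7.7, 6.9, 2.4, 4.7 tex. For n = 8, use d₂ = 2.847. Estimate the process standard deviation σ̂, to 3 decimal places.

2.148

R̄ = (4.7 + 7.4 + 7.7 + 8.1 + 6.0 + 4.2 + 8.0 + 6.6 + 5.1 + 7.7 + 6.9 + 2.4 + 4.7) / 13 = 6.1154
σ̂ = R̄ / d₂ = 6.1154 / 2.847 = 2.1480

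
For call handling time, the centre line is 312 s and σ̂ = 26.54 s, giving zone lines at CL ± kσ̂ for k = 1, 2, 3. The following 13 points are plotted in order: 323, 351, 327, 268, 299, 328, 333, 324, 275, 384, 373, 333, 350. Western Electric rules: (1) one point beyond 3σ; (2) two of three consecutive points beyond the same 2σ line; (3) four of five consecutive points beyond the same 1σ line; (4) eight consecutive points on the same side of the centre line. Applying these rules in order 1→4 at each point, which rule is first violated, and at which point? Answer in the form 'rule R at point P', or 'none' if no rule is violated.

Zone of each point (C = within 1σ̂, B = 1σ̂–2σ̂, A = 2σ̂–3σ̂, * = beyond 3σ̂; sign = side of CL): 1:+C, 2:+B, 3:+C, 4:-B, 5:-C, 6:+C, 7:+C, 8:+C, 9:-B, 10:+A, 11:+A, 12:+C, 13:+B
Rule 2 (two of three consecutive points beyond the same 2σ limit) is satisfied at point 11.

rule 2 at point 11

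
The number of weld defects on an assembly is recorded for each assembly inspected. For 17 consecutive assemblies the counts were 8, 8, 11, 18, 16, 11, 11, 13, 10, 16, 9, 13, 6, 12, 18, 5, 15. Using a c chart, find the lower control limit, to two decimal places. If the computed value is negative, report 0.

c̄ = (8 + 8 + 11 + 18 + 16 + 11 + 11 + 13 + 10 + 16 + 9 + 13 + 6 + 12 + 18 + 5 + 15) / 17 = 200 / 17 = 11.7647
LCL = c̄ − 3√c̄ = 11.7647 − 3 × 3.4300 = 1.4748

1.47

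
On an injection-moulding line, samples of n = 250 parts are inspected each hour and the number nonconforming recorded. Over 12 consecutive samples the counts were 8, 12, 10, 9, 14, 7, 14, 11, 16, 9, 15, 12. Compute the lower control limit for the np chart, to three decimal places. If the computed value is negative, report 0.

p̄ = Σdᵢ / (k·n) = 137 / (12 × 250) = 0.04567
LCL = np̄ − 3·√(np̄(1−p̄)) = 11.4167 − 3 × 3.3008 = 1.5143

1.514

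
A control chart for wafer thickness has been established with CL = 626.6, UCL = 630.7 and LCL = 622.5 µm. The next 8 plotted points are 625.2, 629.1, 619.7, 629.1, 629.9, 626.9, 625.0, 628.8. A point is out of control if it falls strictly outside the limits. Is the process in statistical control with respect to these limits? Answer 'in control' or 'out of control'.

Compare each point to [622.5, 630.7]: sample 3 = 619.7 < LCL.

out of control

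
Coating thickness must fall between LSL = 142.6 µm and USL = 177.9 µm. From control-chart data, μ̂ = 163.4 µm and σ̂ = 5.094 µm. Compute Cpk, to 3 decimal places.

Cpu = (USL − μ̂) / (3σ̂) = (177.9 − 163.4) / (3 × 5.094) = 0.9488; Cpl = (μ̂ − LSL) / (3σ̂) = (163.4 − 142.6) / (3 × 5.094) = 1.3611; Cpk = min(Cpu, Cpl) = 0.9488

0.949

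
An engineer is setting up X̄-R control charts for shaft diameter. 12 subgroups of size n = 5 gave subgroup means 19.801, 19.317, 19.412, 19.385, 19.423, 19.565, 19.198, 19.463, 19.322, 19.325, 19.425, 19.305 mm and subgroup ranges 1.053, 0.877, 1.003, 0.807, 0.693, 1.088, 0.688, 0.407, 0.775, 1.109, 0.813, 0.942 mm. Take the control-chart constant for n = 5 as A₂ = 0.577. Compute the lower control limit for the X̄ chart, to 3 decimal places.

X̄̄ = (19.801 + 19.317 + 19.412 + 19.385 + 19.423 + 19.565 + 19.198 + 19.463 + 19.322 + 19.325 + 19.425 + 19.305) / 12 = 232.9410 / 12 = 19.4118
R̄ = (1.053 + 0.877 + 1.003 + 0.807 + 0.693 + 1.088 + 0.688 + 0.407 + 0.775 + 1.109 + 0.813 + 0.942) / 12 = 10.2550 / 12 = 0.8546
LCL = X̄̄ − A₂·R̄ = 19.4118 − 0.577 × 0.8546 = 18.9187

18.919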